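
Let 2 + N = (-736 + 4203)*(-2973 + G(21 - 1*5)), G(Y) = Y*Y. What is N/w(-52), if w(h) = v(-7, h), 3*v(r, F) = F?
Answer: 28259523/52 ≈ 5.4345e+5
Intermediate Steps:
v(r, F) = F/3
w(h) = h/3
G(Y) = Y²
N = -9419841 (N = -2 + (-736 + 4203)*(-2973 + (21 - 1*5)²) = -2 + 3467*(-2973 + (21 - 5)²) = -2 + 3467*(-2973 + 16²) = -2 + 3467*(-2973 + 256) = -2 + 3467*(-2717) = -2 - 9419839 = -9419841)
N/w(-52) = -9419841/((⅓)*(-52)) = -9419841/(-52/3) = -9419841*(-3/52) = 28259523/52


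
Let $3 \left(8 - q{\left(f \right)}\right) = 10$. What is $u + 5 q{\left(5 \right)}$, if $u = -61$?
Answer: $- \frac{113}{3} \approx -37.667$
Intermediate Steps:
$q{\left(f \right)} = \frac{14}{3}$ ($q{\left(f \right)} = 8 - \frac{10}{3} = \frac{14}{3}$)
$u + 5 q{\left(5 \right)} = -61 + 5 \cdot \frac{14}{3} = -61 + \frac{70}{3} = - \frac{113}{3}$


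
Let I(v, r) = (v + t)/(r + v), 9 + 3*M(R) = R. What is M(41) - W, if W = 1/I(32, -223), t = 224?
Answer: 8765/768 ≈ 11.413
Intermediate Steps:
M(R) = -3 + R/3
I(v, r) = (224 + v)/(r + v) (I(v, r) = (v + 224)/(r + v) = (224 + v)/(r + v))
W = -191/256 (W = 1/((224 + 32)/(-223 + 32)) = 1/(256/(-191)) = 1/(-1/191*256) = 1/(-256/191) = -191/256 ≈ -0.74609)
M(41) - W = (-3 + (1/3)*41) - 1*(-191/256) = (-3 + 41/3) + 191/256 = 32/3 + 191/256 = 8765/768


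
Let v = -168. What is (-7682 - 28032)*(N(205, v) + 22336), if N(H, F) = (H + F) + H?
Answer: -806350692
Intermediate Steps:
N(H, F) = F + 2*H (N(H, F) = (F + H) + H = F + 2*H)
(-7682 - 28032)*(N(205, v) + 22336) = (-7682 - 28032)*((-168 + 2*205) + 22336) = -35714*((-168 + 410) + 22336) = -35714*(242 + 22336) = -35714*22578 = -806350692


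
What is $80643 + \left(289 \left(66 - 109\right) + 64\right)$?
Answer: $68280$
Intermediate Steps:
$80643 + \left(289 \left(66 - 109\right) + 64\right) = 80643 + \left(289 \left(-43\right) + 64\right) = 80643 + \left(-12427 + 64\right) = 80643 - 12363 = 68280$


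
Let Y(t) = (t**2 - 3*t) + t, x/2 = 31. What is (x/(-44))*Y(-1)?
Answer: -93/22 ≈ -4.2273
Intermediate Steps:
x = 62 (x = 2*31 = 62)
Y(t) = t**2 - 2*t
(x/(-44))*Y(-1) = (62/(-44))*(-(-2 - 1)) = (-1/44*62)*(-1*(-3)) = -31/22*3 = -93/22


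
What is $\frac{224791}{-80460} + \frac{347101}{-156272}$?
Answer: $- \frac{15764071403}{3143411280} \approx -5.015$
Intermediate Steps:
$\frac{224791}{-80460} + \frac{347101}{-156272} = 224791 \left(- \frac{1}{80460}\right) + 347101 \left(- \frac{1}{156272}\right) = - \frac{224791}{80460} - \frac{347101}{156272} = - \frac{15764071403}{3143411280}$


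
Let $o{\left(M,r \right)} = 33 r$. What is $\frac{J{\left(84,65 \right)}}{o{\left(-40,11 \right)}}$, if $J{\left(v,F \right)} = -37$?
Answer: $- \frac{37}{363} \approx -0.10193$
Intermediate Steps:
$\frac{J{\left(84,65 \right)}}{o{\left(-40,11 \right)}} = - \frac{37}{33 \cdot 11} = - \frac{37}{363}$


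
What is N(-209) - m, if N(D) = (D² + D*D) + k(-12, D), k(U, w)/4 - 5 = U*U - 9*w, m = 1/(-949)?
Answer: 90612419/949 ≈ 95482.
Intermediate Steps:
m = -1/949 ≈ -0.0010537
k(U, w) = 20 - 36*w + 4*U² (k(U, w) = 20 + 4*(U*U - 9*w) = 20 + 4*(U² - 9*w) = 20 + (-36*w + 4*U²) = 20 - 36*w + 4*U²)
N(D) = 596 - 36*D + 2*D² (N(D) = (D² + D*D) + (20 - 36*D + 4*(-12)²) = (D² + D²) + (20 - 36*D + 4*144) = 2*D² + (20 - 36*D + 576) = 2*D² + (596 - 36*D) = 596 - 36*D + 2*D²)
N(-209) - m = (596 - 36*(-209) + 2*(-209)²) - 1*(-1/949) = (596 + 7524 + 2*43681) + 1/949 = (596 + 7524 + 87362) + 1/949 = 95482 + 1/949 = 90612419/949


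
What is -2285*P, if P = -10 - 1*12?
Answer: 50270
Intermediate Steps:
P = -22 (P = -10 - 12 = -22)
-2285*P = -2285*(-22) = 50270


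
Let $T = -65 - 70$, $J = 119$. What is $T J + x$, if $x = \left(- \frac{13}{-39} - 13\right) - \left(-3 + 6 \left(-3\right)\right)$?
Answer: $- \frac{48170}{3} \approx -16057.0$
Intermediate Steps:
$T = -135$
$x = \frac{25}{3}$ ($x = \left(\left(-13\right) \left(- \frac{1}{39}\right) - 13\right) - \left(-3 - 18\right) = \left(\frac{1}{3} - 13\right) - -21 = - \frac{38}{3} + 21 = \frac{25}{3} \approx 8.3333$)
$T J + x = \left(-135\right) 119 + \frac{25}{3} = -16065 + \frac{25}{3} = - \frac{48170}{3}$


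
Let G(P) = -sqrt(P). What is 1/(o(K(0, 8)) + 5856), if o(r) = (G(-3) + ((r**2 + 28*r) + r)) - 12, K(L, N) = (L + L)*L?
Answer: 1948/11384113 + I*sqrt(3)/34152339 ≈ 0.00017112 + 5.0715e-8*I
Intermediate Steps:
K(L, N) = 2*L**2 (K(L, N) = (2*L)*L = 2*L**2)
o(r) = -12 + r**2 + 29*r - I*sqrt(3) (o(r) = (-sqrt(-3) + ((r**2 + 28*r) + r)) - 12 = (-I*sqrt(3) + (r**2 + 29*r)) - 12 = (r**2 + 29*r - I*sqrt(3)) - 12 = -12 + r**2 + 29*r - I*sqrt(3))
1/(o(K(0, 8)) + 5856) = 1/((-12 + (2*0**2)**2 + 29*(2*0**2) - I*sqrt(3)) + 5856) = 1/((-12 + (2*0)**2 + 29*(2*0) - I*sqrt(3)) + 5856) = 1/((-12 + 0**2 + 29*0 - I*sqrt(3)) + 5856) = 1/((-12 + 0 + 0 - I*sqrt(3)) + 5856) = 1/((-12 - I*sqrt(3)) + 5856) = 1/(5844 - I*sqrt(3))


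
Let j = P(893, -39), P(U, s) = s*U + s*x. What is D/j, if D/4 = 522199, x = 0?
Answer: -2088796/34827 ≈ -59.976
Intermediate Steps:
P(U, s) = U*s (P(U, s) = s*U + s*0 = U*s + 0 = U*s)
j = -34827 (j = 893*(-39) = -34827)
D = 2088796 (D = 4*522199 = 2088796)
D/j = 2088796/(-34827) = 2088796*(-1/34827) = -2088796/34827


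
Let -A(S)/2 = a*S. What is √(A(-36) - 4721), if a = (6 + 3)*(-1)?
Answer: I*√5369 ≈ 73.273*I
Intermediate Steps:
a = -9 (a = 9*(-1) = -9)
A(S) = 18*S (A(S) = -(-18)*S = 18*S)
√(A(-36) - 4721) = √(18*(-36) - 4721) = √(-648 - 4721) = √(-5369) = I*√5369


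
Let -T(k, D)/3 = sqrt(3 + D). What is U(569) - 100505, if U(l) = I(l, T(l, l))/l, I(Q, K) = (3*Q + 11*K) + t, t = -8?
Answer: -57185646/569 - 66*sqrt(143)/569 ≈ -1.0050e+5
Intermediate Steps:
T(k, D) = -3*sqrt(3 + D)
I(Q, K) = -8 + 3*Q + 11*K (I(Q, K) = (3*Q + 11*K) - 8 = -8 + 3*Q + 11*K)
U(l) = (-8 - 33*sqrt(3 + l) + 3*l)/l (U(l) = (-8 + 3*l + 11*(-3*sqrt(3 + l)))/l = (-8 + 3*l - 33*sqrt(3 + l))/l = (-8 - 33*sqrt(3 + l) + 3*l)/l)
U(569) - 100505 = (-8 - 33*sqrt(3 + 569) + 3*569)/569 - 100505 = (-8 - 66*sqrt(143) + 1707)/569 - 100505 = (1699 - 66*sqrt(143))/569 - 100505 = (1699/569 - 66*sqrt(143)/569) - 100505 = -57185646/569 - 66*sqrt(143)/569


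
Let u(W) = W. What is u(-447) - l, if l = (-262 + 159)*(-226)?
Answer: -23725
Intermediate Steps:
l = 23278 (l = -103*(-226) = 23278)
u(-447) - l = -447 - 1*23278 = -447 - 23278 = -23725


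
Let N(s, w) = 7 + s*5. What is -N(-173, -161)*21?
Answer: 18018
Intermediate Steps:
N(s, w) = 7 + 5*s
-N(-173, -161)*21 = -(7 + 5*(-173))*21 = -(7 - 865)*21 = -1*(-858)*21 = 858*21 = 18018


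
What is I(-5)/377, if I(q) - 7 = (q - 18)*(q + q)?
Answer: 237/377 ≈ 0.62865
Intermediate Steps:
I(q) = 7 + 2*q*(-18 + q) (I(q) = 7 + (q - 18)*(q + q) = 7 + (-18 + q)*(2*q) = 7 + 2*q*(-18 + q))
I(-5)/377 = (7 - 36*(-5) + 2*(-5)²)/377 = (7 + 180 + 2*25)*(1/377) = (7 + 180 + 50)*(1/377) = 237*(1/377) = 237/377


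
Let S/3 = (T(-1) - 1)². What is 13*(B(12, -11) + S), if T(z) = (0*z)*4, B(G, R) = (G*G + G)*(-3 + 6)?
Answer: 6123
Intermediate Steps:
B(G, R) = 3*G + 3*G² (B(G, R) = (G² + G)*3 = (G + G²)*3 = 3*G + 3*G²)
T(z) = 0 (T(z) = 0*4 = 0)
S = 3 (S = 3*(0 - 1)² = 3*(-1)² = 3*1 = 3)
13*(B(12, -11) + S) = 13*(3*12*(1 + 12) + 3) = 13*(3*12*13 + 3) = 13*(468 + 3) = 13*471 = 6123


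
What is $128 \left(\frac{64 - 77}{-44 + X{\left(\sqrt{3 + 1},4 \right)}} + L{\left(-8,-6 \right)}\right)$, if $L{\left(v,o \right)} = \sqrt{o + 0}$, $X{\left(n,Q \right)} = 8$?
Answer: $\frac{416}{9} + 128 i \sqrt{6} \approx 46.222 + 313.53 i$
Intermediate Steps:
$L{\left(v,o \right)} = \sqrt{o}$
$128 \left(\frac{64 - 77}{-44 + X{\left(\sqrt{3 + 1},4 \right)}} + L{\left(-8,-6 \right)}\right) = 128 \left(\frac{64 - 77}{-44 + 8} + \sqrt{-6}\right) = 128 \left(- \frac{13}{-36} + i \sqrt{6}\right) = 128 \left(\left(-13\right) \left(- \frac{1}{36}\right) + i \sqrt{6}\right) = 128 \left(\frac{13}{36} + i \sqrt{6}\right) = \frac{416}{9} + 128 i \sqrt{6}$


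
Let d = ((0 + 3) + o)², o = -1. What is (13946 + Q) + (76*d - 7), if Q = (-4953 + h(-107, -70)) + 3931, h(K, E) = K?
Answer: 13114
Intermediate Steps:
d = 4 (d = ((0 + 3) - 1)² = (3 - 1)² = 2² = 4)
Q = -1129 (Q = (-4953 - 107) + 3931 = -5060 + 3931 = -1129)
(13946 + Q) + (76*d - 7) = (13946 - 1129) + (76*4 - 7) = 12817 + (304 - 7) = 12817 + 297 = 13114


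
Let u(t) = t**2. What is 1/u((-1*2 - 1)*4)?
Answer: 1/144 ≈ 0.0069444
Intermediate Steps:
1/u((-1*2 - 1)*4) = 1/(((-1*2 - 1)*4)**2) = 1/(((-2 - 1)*4)**2) = 1/((-3*4)**2) = 1/((-12)**2) = 1/144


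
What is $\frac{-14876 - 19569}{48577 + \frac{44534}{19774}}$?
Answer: $- \frac{340557715}{480303066} \approx -0.70905$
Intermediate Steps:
$\frac{-14876 - 19569}{48577 + \frac{44534}{19774}} = \frac{-14876 - 19569}{48577 + 44534 \cdot \frac{1}{19774}} = \frac{-14876 - 19569}{48577 + \frac{22267}{9887}} = - \frac{34445}{\frac{480303066}{9887}} = \left(-34445\right) \frac{9887}{480303066} = - \frac{340557715}{480303066}$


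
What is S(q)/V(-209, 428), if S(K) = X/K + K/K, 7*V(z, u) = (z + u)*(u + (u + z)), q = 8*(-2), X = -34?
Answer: 175/1133544 ≈ 0.00015438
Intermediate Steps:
q = -16
V(z, u) = (u + z)*(z + 2*u)/7 (V(z, u) = ((z + u)*(u + (u + z)))/7 = ((u + z)*(z + 2*u))/7 = (u + z)*(z + 2*u)/7)
S(K) = 1 - 34/K (S(K) = -34/K + K/K = -34/K + 1 = 1 - 34/K)
S(q)/V(-209, 428) = ((-34 - 16)/(-16))/((1/7)*(-209)**2 + (2/7)*428**2 + (3/7)*428*(-209)) = (-1/16*(-50))/((1/7)*43681 + (2/7)*183184 - 268356/7) = 25/(8*(43681/7 + 366368/7 - 268356/7)) = 25/(8*(141693/7)) = (25/8)*(7/141693) = 175/1133544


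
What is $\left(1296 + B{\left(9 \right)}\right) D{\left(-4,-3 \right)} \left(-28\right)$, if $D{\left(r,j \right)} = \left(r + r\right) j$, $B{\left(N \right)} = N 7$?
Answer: $-913248$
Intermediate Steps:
$B{\left(N \right)} = 7 N$
$D{\left(r,j \right)} = 2 j r$ ($D{\left(r,j \right)} = 2 r j = 2 j r$)
$\left(1296 + B{\left(9 \right)}\right) D{\left(-4,-3 \right)} \left(-28\right) = \left(1296 + 7 \cdot 9\right) 2 \left(-3\right) \left(-4\right) \left(-28\right) = \left(1296 + 63\right) 24 \left(-28\right) = 1359 \left(-672\right) = -913248$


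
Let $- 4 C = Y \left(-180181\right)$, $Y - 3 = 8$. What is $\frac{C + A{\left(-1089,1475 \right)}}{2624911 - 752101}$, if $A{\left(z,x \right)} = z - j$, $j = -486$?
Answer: $\frac{1979579}{7491240} \approx 0.26425$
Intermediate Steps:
$Y = 11$ ($Y = 3 + 8 = 11$)
$A{\left(z,x \right)} = 486 + z$ ($A{\left(z,x \right)} = z - -486 = z + 486 = 486 + z$)
$C = \frac{1981991}{4}$ ($C = - \frac{11 \left(-180181\right)}{4} = \left(- \frac{1}{4}\right) \left(-1981991\right) = \frac{1981991}{4} \approx 4.955 \cdot 10^{5}$)
$\frac{C + A{\left(-1089,1475 \right)}}{2624911 - 752101} = \frac{\frac{1981991}{4} + \left(486 - 1089\right)}{2624911 - 752101} = \frac{\frac{1981991}{4} - 603}{1872810} = \frac{1979579}{4} \cdot \frac{1}{1872810} = \frac{1979579}{7491240}$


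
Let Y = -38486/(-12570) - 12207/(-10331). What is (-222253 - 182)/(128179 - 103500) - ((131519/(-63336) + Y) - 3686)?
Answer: 4286893172238566089/1166558656874520 ≈ 3674.8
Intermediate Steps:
Y = 275520428/64930335 (Y = -38486*(-1/12570) - 12207*(-1/10331) = 19243/6285 + 12207/10331 = 275520428/64930335 ≈ 4.2433)
(-222253 - 182)/(128179 - 103500) - ((131519/(-63336) + Y) - 3686) = (-222253 - 182)/(128179 - 103500) - ((131519/(-63336) + 275520428/64930335) - 3686) = -222435/24679 - ((131519*(-1/63336) + 275520428/64930335) - 3686) = -222435*1/24679 - ((-131519/63336 + 275520428/64930335) - 3686) = -222435/24679 - (2970263032981/1370809232520 - 3686) = -222435/24679 - 1*(-5049832568035739/1370809232520) = -222435/24679 + 5049832568035739/1370809232520 = 4286893172238566089/1166558656874520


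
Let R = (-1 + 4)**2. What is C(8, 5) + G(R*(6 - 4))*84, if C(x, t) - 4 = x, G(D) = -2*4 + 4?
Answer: -324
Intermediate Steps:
R = 9 (R = 3**2 = 9)
G(D) = -4 (G(D) = -8 + 4 = -4)
C(x, t) = 4 + x
C(8, 5) + G(R*(6 - 4))*84 = (4 + 8) - 4*84 = 12 - 336 = -324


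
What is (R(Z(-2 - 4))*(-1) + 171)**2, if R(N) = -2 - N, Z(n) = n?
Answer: 27889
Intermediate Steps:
(R(Z(-2 - 4))*(-1) + 171)**2 = ((-2 - (-2 - 4))*(-1) + 171)**2 = ((-2 - 1*(-6))*(-1) + 171)**2 = ((-2 + 6)*(-1) + 171)**2 = (4*(-1) + 171)**2 = (-4 + 171)**2 = 167**2 = 27889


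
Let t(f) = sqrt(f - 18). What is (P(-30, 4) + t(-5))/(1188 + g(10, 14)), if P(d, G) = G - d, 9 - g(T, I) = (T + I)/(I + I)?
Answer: 238/8373 + 7*I*sqrt(23)/8373 ≈ 0.028425 + 0.0040094*I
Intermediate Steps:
t(f) = sqrt(-18 + f)
g(T, I) = 9 - (I + T)/(2*I) (g(T, I) = 9 - (T + I)/(I + I) = 9 - (I + T)/(2*I))
(P(-30, 4) + t(-5))/(1188 + g(10, 14)) = ((4 - 1*(-30)) + sqrt(-18 - 5))/(1188 + (1/2)*(-1*10 + 17*14)/14) = ((4 + 30) + sqrt(-23))/(1188 + (1/2)*(1/14)*(-10 + 238)) = (34 + I*sqrt(23))/(1188 + (1/2)*(1/14)*228) = (34 + I*sqrt(23))/(1188 + 57/7) = (34 + I*sqrt(23))/(8373/7) = (34 + I*sqrt(23))*(7/8373) = 238/8373 + 7*I*sqrt(23)/8373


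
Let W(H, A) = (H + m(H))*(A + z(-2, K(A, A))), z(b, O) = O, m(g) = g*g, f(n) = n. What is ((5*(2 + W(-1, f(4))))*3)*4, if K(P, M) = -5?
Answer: 120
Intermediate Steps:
m(g) = g²
W(H, A) = (-5 + A)*(H + H²) (W(H, A) = (H + H²)*(A - 5) = (H + H²)*(-5 + A) = (-5 + A)*(H + H²))
((5*(2 + W(-1, f(4))))*3)*4 = ((5*(2 - (-5 + 4 - 5*(-1) + 4*(-1))))*3)*4 = ((5*(2 - (-5 + 4 + 5 - 4)))*3)*4 = ((5*(2 - 1*0))*3)*4 = ((5*(2 + 0))*3)*4 = ((5*2)*3)*4 = (10*3)*4 = 30*4 = 120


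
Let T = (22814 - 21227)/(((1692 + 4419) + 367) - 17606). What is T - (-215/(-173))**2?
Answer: -561889123/333049912 ≈ -1.6871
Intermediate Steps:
T = -1587/11128 (T = 1587/((6111 + 367) - 17606) = 1587/(6478 - 17606) = 1587/(-11128) = 1587*(-1/11128) = -1587/11128 ≈ -0.14261)
T - (-215/(-173))**2 = -1587/11128 - (-215/(-173))**2 = -1587/11128 - (-215*(-1/173))**2 = -1587/11128 - (215/173)**2 = -1587/11128 - 1*46225/29929 = -1587/11128 - 46225/29929 = -561889123/333049912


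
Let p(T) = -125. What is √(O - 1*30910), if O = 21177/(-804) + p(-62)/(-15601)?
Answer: I*√135202052225614013/2090534 ≈ 175.89*I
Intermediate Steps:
O = -110093959/4181068 (O = 21177/(-804) - 125/(-15601) = 21177*(-1/804) - 125*(-1/15601) = -7059/268 + 125/15601 = -110093959/4181068 ≈ -26.332)
√(O - 1*30910) = √(-110093959/4181068 - 1*30910) = √(-110093959/4181068 - 30910) = √(-129346905839/4181068) = I*√135202052225614013/2090534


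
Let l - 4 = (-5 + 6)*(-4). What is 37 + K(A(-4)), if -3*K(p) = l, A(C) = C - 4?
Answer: 37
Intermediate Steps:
A(C) = -4 + C
l = 0 (l = 4 + (-5 + 6)*(-4) = 4 + 1*(-4) = 4 - 4 = 0)
K(p) = 0 (K(p) = -⅓*0 = 0)
37 + K(A(-4)) = 37 + 0 = 37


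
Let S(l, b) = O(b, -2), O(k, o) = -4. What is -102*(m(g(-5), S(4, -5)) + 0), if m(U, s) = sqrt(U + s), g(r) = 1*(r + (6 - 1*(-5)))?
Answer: -102*sqrt(2) ≈ -144.25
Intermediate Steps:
g(r) = 11 + r (g(r) = 1*(r + (6 + 5)) = 1*(r + 11) = 1*(11 + r) = 11 + r)
S(l, b) = -4
-102*(m(g(-5), S(4, -5)) + 0) = -102*(sqrt((11 - 5) - 4) + 0) = -102*(sqrt(6 - 4) + 0) = -102*(sqrt(2) + 0) = -102*sqrt(2)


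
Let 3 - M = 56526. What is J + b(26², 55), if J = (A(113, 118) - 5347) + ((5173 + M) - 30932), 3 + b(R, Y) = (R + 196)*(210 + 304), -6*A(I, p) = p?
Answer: 1081669/3 ≈ 3.6056e+5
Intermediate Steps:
M = -56523 (M = 3 - 1*56526 = 3 - 56526 = -56523)
A(I, p) = -p/6
b(R, Y) = 100741 + 514*R (b(R, Y) = -3 + (R + 196)*(210 + 304) = -3 + (196 + R)*514 = -3 + (100744 + 514*R) = 100741 + 514*R)
J = -262946/3 (J = (-⅙*118 - 5347) + ((5173 - 56523) - 30932) = (-59/3 - 5347) + (-51350 - 30932) = -16100/3 - 82282 = -262946/3 ≈ -87649.)
J + b(26², 55) = -262946/3 + (100741 + 514*26²) = -262946/3 + (100741 + 514*676) = -262946/3 + (100741 + 347464) = -262946/3 + 448205 = 1081669/3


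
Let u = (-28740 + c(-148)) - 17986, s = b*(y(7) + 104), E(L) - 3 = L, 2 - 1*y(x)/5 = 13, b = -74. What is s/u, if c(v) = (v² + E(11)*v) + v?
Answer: 1813/13521 ≈ 0.13409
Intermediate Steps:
y(x) = -55 (y(x) = 10 - 5*13 = 10 - 65 = -55)
E(L) = 3 + L
c(v) = v² + 15*v (c(v) = (v² + (3 + 11)*v) + v = (v² + 14*v) + v = v² + 15*v)
s = -3626 (s = -74*(-55 + 104) = -74*49 = -3626)
u = -27042 (u = (-28740 - 148*(15 - 148)) - 17986 = (-28740 - 148*(-133)) - 17986 = (-28740 + 19684) - 17986 = -9056 - 17986 = -27042)
s/u = -3626/(-27042) = -3626*(-1/27042) = 1813/13521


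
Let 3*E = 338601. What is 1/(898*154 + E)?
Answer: 1/251159 ≈ 3.9815e-6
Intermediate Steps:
E = 112867 (E = (1/3)*338601 = 112867)
1/(898*154 + E) = 1/(898*154 + 112867) = 1/(138292 + 112867) = 1/251159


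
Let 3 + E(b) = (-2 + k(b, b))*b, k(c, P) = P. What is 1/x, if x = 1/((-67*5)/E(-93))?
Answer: -335/8832 ≈ -0.037930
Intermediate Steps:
E(b) = -3 + b*(-2 + b) (E(b) = -3 + (-2 + b)*b = -3 + b*(-2 + b))
x = -8832/335 (x = 1/((-67*5)/(-3 + (-93)**2 - 2*(-93))) = 1/(-335/(-3 + 8649 + 186)) = 1/(-335/8832) = -8832/335 ≈ -26.364)
1/x = 1/(-8832/335) = -335/8832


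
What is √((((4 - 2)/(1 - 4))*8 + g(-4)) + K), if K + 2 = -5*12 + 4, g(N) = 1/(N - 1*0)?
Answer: I*√2289/6 ≈ 7.9739*I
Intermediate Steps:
g(N) = 1/N (g(N) = 1/(N + 0) = 1/N)
K = -58 (K = -2 + (-5*12 + 4) = -2 + (-60 + 4) = -2 - 56 = -58)
√((((4 - 2)/(1 - 4))*8 + g(-4)) + K) = √((((4 - 2)/(1 - 4))*8 + 1/(-4)) - 58) = √(((2/(-3))*8 - ¼) - 58) = √(((2*(-⅓))*8 - ¼) - 58) = √((-⅔*8 - ¼) - 58) = √((-16/3 - ¼) - 58) = √(-67/12 - 58) = √(-763/12) = I*√2289/6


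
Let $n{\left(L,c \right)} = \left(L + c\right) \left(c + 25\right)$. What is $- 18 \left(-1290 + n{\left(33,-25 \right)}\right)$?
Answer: $23220$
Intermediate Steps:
$n{\left(L,c \right)} = \left(25 + c\right) \left(L + c\right)$ ($n{\left(L,c \right)} = \left(L + c\right) \left(25 + c\right) = \left(25 + c\right) \left(L + c\right)$)
$- 18 \left(-1290 + n{\left(33,-25 \right)}\right) = - 18 \left(-1290 + \left(\left(-25\right)^{2} + 25 \cdot 33 + 25 \left(-25\right) + 33 \left(-25\right)\right)\right) = - 18 \left(-1290 + \left(625 + 825 - 625 - 825\right)\right) = - 18 \left(-1290 + 0\right) = \left(-18\right) \left(-1290\right) = 23220$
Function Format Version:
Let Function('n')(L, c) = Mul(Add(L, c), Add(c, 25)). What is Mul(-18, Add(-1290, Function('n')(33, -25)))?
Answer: 23220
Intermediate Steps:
Function('n')(L, c) = Mul(Add(25, c), Add(L, c)) (Function('n')(L, c) = Mul(Add(L, c), Add(25, c)) = Mul(Add(25, c), Add(L, c)))
Mul(-18, Add(-1290, Function('n')(33, -25))) = Mul(-18, Add(-1290, Add(Pow(-25, 2), Mul(25, 33), Mul(25, -25), Mul(33, -25)))) = Mul(-18, Add(-1290, Add(625, 825, -625, -825))) = Mul(-18, Add(-1290, 0)) = Mul(-18, -1290) = 23220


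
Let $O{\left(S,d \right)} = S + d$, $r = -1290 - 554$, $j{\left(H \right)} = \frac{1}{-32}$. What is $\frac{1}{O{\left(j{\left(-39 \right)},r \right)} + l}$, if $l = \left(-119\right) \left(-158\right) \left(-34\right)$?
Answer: $- \frac{32}{20515585} \approx -1.5598 \cdot 10^{-6}$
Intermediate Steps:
$j{\left(H \right)} = - \frac{1}{32}$
$l = -639268$ ($l = 18802 \left(-34\right) = -639268$)
$r = -1844$ ($r = -1290 - 554 = -1844$)
$\frac{1}{O{\left(j{\left(-39 \right)},r \right)} + l} = \frac{1}{\left(- \frac{1}{32} - 1844\right) - 639268} = \frac{1}{- \frac{59009}{32} - 639268} = \frac{1}{- \frac{20515585}{32}} = - \frac{32}{20515585}$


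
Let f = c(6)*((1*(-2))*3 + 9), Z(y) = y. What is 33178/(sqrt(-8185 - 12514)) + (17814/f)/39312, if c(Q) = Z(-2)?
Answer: -2969/39312 - 33178*I*sqrt(20699)/20699 ≈ -0.075524 - 230.61*I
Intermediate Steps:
c(Q) = -2
f = -6 (f = -2*((1*(-2))*3 + 9) = -2*(-2*3 + 9) = -2*(-6 + 9) = -2*3 = -6)
33178/(sqrt(-8185 - 12514)) + (17814/f)/39312 = 33178/(sqrt(-8185 - 12514)) + (17814/(-6))/39312 = 33178/(sqrt(-20699)) + (17814*(-1/6))*(1/39312) = 33178/((I*sqrt(20699))) - 2969*1/39312 = 33178*(-I*sqrt(20699)/20699) - 2969/39312 = -33178*I*sqrt(20699)/20699 - 2969/39312 = -2969/39312 - 33178*I*sqrt(20699)/20699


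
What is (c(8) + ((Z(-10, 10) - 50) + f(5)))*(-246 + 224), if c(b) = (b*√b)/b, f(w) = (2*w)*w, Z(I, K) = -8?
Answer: 176 - 44*√2 ≈ 113.77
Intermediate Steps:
f(w) = 2*w²
c(b) = √b (c(b) = b^(3/2)/b = √b)
(c(8) + ((Z(-10, 10) - 50) + f(5)))*(-246 + 224) = (√8 + ((-8 - 50) + 2*5²))*(-246 + 224) = (2*√2 + (-58 + 2*25))*(-22) = (2*√2 + (-58 + 50))*(-22) = (2*√2 - 8)*(-22) = (-8 + 2*√2)*(-22) = 176 - 44*√2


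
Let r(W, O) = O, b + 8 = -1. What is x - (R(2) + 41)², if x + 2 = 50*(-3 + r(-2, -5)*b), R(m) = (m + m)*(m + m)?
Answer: -1151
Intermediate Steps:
b = -9 (b = -8 - 1 = -9)
R(m) = 4*m² (R(m) = (2*m)*(2*m) = 4*m²)
x = 2098 (x = -2 + 50*(-3 - 5*(-9)) = -2 + 50*(-3 + 45) = -2 + 50*42 = -2 + 2100 = 2098)
x - (R(2) + 41)² = 2098 - (4*2² + 41)² = 2098 - (4*4 + 41)² = 2098 - (16 + 41)² = 2098 - 1*57² = 2098 - 1*3249 = 2098 - 3249 = -1151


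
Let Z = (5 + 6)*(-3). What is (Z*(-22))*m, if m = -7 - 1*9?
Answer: -11616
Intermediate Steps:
m = -16 (m = -7 - 9 = -16)
Z = -33 (Z = 11*(-3) = -33)
(Z*(-22))*m = -33*(-22)*(-16) = 726*(-16) = -11616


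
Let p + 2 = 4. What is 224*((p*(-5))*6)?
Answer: -13440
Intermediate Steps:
p = 2 (p = -2 + 4 = 2)
224*((p*(-5))*6) = 224*((2*(-5))*6) = 224*(-10*6) = 224*(-60) = -13440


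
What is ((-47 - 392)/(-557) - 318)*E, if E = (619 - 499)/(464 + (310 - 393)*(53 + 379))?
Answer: 378615/352024 ≈ 1.0755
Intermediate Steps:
E = -15/4424 (E = 120/(464 - 83*432) = 120/(464 - 35856) = 120/(-35392) = 120*(-1/35392) = -15/4424 ≈ -0.0033906)
((-47 - 392)/(-557) - 318)*E = ((-47 - 392)/(-557) - 318)*(-15/4424) = (-439*(-1/557) - 318)*(-15/4424) = (439/557 - 318)*(-15/4424) = -176687/557*(-15/4424) = 378615/352024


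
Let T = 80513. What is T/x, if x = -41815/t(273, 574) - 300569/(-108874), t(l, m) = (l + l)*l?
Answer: 326652124183749/10062411923 ≈ 32463.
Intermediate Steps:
t(l, m) = 2*l² (t(l, m) = (2*l)*l = 2*l²)
x = 10062411923/4057135173 (x = -41815/(2*273²) - 300569/(-108874) = -41815/(2*74529) - 300569*(-1/108874) = -41815/149058 + 300569/108874 = 10062411923/4057135173 ≈ 2.4802)
T/x = 80513/(10062411923/4057135173) = 80513*(4057135173/10062411923) = 326652124183749/10062411923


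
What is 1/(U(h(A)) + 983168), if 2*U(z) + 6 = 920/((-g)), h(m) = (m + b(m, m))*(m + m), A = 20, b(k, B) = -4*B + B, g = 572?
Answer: 143/140592480 ≈ 1.0171e-6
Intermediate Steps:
b(k, B) = -3*B
h(m) = -4*m² (h(m) = (m - 3*m)*(m + m) = (-2*m)*(2*m) = -4*m²)
U(z) = -544/143 (U(z) = -3 + (920/((-1*572)))/2 = -3 + (920/(-572))/2 = -3 + (920*(-1/572))/2 = -3 + (½)*(-230/143) = -3 - 115/143 = -544/143)
1/(U(h(A)) + 983168) = 1/(-544/143 + 983168) = 1/(140592480/143) = 143/140592480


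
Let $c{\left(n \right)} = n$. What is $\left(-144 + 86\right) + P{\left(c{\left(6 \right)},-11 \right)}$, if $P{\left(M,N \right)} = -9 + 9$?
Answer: $-58$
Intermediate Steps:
$P{\left(M,N \right)} = 0$
$\left(-144 + 86\right) + P{\left(c{\left(6 \right)},-11 \right)} = \left(-144 + 86\right) + 0 = -58 + 0 = -58$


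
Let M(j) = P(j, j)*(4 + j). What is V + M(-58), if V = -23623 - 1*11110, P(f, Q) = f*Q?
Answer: -216389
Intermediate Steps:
P(f, Q) = Q*f
M(j) = j²*(4 + j) (M(j) = (j*j)*(4 + j) = j²*(4 + j))
V = -34733 (V = -23623 - 11110 = -34733)
V + M(-58) = -34733 + (-58)²*(4 - 58) = -34733 + 3364*(-54) = -34733 - 181656 = -216389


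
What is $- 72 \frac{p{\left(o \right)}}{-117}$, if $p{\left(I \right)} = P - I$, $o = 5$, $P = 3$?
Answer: $- \frac{16}{13} \approx -1.2308$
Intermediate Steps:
$p{\left(I \right)} = 3 - I$
$- 72 \frac{p{\left(o \right)}}{-117} = - 72 \frac{3 - 5}{-117} = - 72 \left(3 - 5\right) \left(- \frac{1}{117}\right) = - 72 \left(\left(-2\right) \left(- \frac{1}{117}\right)\right) = \left(-72\right) \frac{2}{117} = - \frac{16}{13}$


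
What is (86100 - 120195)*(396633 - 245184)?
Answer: -5163653655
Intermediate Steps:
(86100 - 120195)*(396633 - 245184) = -34095*151449 = -5163653655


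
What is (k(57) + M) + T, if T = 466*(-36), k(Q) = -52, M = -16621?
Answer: -33449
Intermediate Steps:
T = -16776
(k(57) + M) + T = (-52 - 16621) - 16776 = -16673 - 16776 = -33449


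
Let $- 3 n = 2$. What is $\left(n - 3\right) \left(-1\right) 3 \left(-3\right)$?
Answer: $-33$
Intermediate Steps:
$n = - \frac{2}{3}$ ($n = \left(- \frac{1}{3}\right) 2 = - \frac{2}{3} \approx -0.66667$)
$\left(n - 3\right) \left(-1\right) 3 \left(-3\right) = \left(- \frac{2}{3} - 3\right) \left(-1\right) 3 \left(-3\right) = \left(- \frac{11}{3}\right) \left(-1\right) 3 \left(-3\right) = \frac{11}{3} \cdot 3 \left(-3\right) = 11 \left(-3\right) = -33$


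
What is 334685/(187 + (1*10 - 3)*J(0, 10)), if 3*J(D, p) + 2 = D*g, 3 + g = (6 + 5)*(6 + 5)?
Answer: 1004055/547 ≈ 1835.6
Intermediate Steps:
g = 118 (g = -3 + (6 + 5)*(6 + 5) = -3 + 11*11 = -3 + 121 = 118)
J(D, p) = -⅔ + 118*D/3 (J(D, p) = -⅔ + (D*118)/3 = -⅔ + (118*D)/3 = -⅔ + 118*D/3)
334685/(187 + (1*10 - 3)*J(0, 10)) = 334685/(187 + (1*10 - 3)*(-⅔ + (118/3)*0)) = 334685/(187 + (10 - 3)*(-⅔ + 0)) = 334685/(187 + 7*(-⅔)) = 334685/(187 - 14/3) = 334685/(547/3) = 334685*(3/547) = 1004055/547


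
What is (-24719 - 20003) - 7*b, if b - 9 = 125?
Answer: -45660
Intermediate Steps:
b = 134 (b = 9 + 125 = 134)
(-24719 - 20003) - 7*b = (-24719 - 20003) - 7*134 = -44722 - 938 = -45660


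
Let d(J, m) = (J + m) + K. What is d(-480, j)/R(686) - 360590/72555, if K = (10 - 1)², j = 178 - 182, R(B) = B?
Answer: -7902983/1422078 ≈ -5.5574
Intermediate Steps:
j = -4
K = 81 (K = 9² = 81)
d(J, m) = 81 + J + m (d(J, m) = (J + m) + 81 = 81 + J + m)
d(-480, j)/R(686) - 360590/72555 = (81 - 480 - 4)/686 - 360590/72555 = -403*1/686 - 360590*1/72555 = -403/686 - 72118/14511 = -7902983/1422078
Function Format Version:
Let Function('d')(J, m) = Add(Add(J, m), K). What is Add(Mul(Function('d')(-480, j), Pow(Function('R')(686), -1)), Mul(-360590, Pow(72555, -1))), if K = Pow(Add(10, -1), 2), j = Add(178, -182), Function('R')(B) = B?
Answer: Rational(-7902983, 1422078) ≈ -5.5574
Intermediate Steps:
j = -4
K = 81 (K = Pow(9, 2) = 81)
Function('d')(J, m) = Add(81, J, m) (Function('d')(J, m) = Add(Add(J, m), 81) = Add(81, J, m))
Add(Mul(Function('d')(-480, j), Pow(Function('R')(686), -1)), Mul(-360590, Pow(72555, -1))) = Add(Mul(Add(81, -480, -4), Pow(686, -1)), Mul(-360590, Pow(72555, -1))) = Add(Mul(-403, Rational(1, 686)), Mul(-360590, Rational(1, 72555))) = Add(Rational(-403, 686), Rational(-72118, 14511)) = Rational(-7902983, 1422078)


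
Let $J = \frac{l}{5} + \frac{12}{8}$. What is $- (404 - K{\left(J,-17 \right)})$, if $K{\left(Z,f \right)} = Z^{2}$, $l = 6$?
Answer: $- \frac{39671}{100} \approx -396.71$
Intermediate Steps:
$J = \frac{27}{10}$ ($J = \frac{6}{5} + \frac{12}{8} = 6 \cdot \frac{1}{5} + 12 \cdot \frac{1}{8} = \frac{6}{5} + \frac{3}{2} = \frac{27}{10} \approx 2.7$)
$- (404 - K{\left(J,-17 \right)}) = - (404 - \left(\frac{27}{10}\right)^{2}) = - (404 - \frac{729}{100}) = \left(-1\right) \frac{39671}{100} = - \frac{39671}{100}$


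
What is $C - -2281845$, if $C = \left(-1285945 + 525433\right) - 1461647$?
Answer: $59686$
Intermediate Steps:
$C = -2222159$ ($C = -760512 - 1461647 = -2222159$)
$C - -2281845 = -2222159 - -2281845 = -2222159 + 2281845 = 59686$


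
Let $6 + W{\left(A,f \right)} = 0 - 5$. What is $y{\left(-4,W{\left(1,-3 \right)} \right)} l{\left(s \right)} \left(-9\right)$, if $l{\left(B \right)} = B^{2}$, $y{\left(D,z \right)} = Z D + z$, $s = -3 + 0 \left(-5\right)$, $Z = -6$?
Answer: $-1053$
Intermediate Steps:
$W{\left(A,f \right)} = -11$ ($W{\left(A,f \right)} = -6 + \left(0 - 5\right) = -6 - 5 = -11$)
$s = -3$ ($s = -3 + 0 = -3$)
$y{\left(D,z \right)} = z - 6 D$ ($y{\left(D,z \right)} = - 6 D + z = z - 6 D$)
$y{\left(-4,W{\left(1,-3 \right)} \right)} l{\left(s \right)} \left(-9\right) = \left(-11 - -24\right) \left(-3\right)^{2} \left(-9\right) = \left(-11 + 24\right) 9 \left(-9\right) = 13 \cdot 9 \left(-9\right) = 117 \left(-9\right) = -1053$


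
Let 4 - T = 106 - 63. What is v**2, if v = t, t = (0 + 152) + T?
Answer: 12769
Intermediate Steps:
T = -39 (T = 4 - (106 - 63) = 4 - 1*43 = 4 - 43 = -39)
t = 113 (t = (0 + 152) - 39 = 152 - 39 = 113)
v = 113
v**2 = 113**2 = 12769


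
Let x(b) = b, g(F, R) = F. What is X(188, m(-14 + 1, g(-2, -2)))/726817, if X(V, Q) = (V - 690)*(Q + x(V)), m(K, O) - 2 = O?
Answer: -94376/726817 ≈ -0.12985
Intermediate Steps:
m(K, O) = 2 + O
X(V, Q) = (-690 + V)*(Q + V) (X(V, Q) = (V - 690)*(Q + V) = (-690 + V)*(Q + V))
X(188, m(-14 + 1, g(-2, -2)))/726817 = (188**2 - 690*(2 - 2) - 690*188 + (2 - 2)*188)/726817 = (35344 - 690*0 - 129720 + 0*188)*(1/726817) = (35344 + 0 - 129720 + 0)*(1/726817) = -94376*1/726817 = -94376/726817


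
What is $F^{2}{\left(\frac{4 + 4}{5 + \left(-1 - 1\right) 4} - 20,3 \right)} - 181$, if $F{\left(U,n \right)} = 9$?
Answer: $-100$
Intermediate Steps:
$F^{2}{\left(\frac{4 + 4}{5 + \left(-1 - 1\right) 4} - 20,3 \right)} - 181 = 9^{2} - 181 = 81 - 181 = -100$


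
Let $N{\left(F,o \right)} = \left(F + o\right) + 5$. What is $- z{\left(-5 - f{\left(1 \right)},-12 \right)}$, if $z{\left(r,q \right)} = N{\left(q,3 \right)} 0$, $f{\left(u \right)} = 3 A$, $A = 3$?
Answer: $0$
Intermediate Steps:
$N{\left(F,o \right)} = 5 + F + o$
$f{\left(u \right)} = 9$ ($f{\left(u \right)} = 3 \cdot 3 = 9$)
$z{\left(r,q \right)} = 0$ ($z{\left(r,q \right)} = \left(5 + q + 3\right) 0 = \left(8 + q\right) 0 = 0$)
$- z{\left(-5 - f{\left(1 \right)},-12 \right)} = \left(-1\right) 0 = 0$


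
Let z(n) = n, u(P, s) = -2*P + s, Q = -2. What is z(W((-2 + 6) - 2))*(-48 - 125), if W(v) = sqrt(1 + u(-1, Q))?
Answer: -173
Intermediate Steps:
u(P, s) = s - 2*P
W(v) = 1 (W(v) = sqrt(1 + (-2 - 2*(-1))) = sqrt(1 + (-2 + 2)) = sqrt(1 + 0) = sqrt(1) = 1)
z(W((-2 + 6) - 2))*(-48 - 125) = 1*(-48 - 125) = 1*(-173) = -173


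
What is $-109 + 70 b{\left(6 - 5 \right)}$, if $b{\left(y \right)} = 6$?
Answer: $311$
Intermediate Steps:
$-109 + 70 b{\left(6 - 5 \right)} = -109 + 70 \cdot 6 = -109 + 420 = 311$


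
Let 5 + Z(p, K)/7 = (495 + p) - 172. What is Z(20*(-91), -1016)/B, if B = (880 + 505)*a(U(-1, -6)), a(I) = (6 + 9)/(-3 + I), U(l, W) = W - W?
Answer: 10514/6925 ≈ 1.5183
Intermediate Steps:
U(l, W) = 0
a(I) = 15/(-3 + I)
Z(p, K) = 2226 + 7*p (Z(p, K) = -35 + 7*((495 + p) - 172) = -35 + 7*(323 + p) = -35 + (2261 + 7*p) = 2226 + 7*p)
B = -6925 (B = (880 + 505)*(15/(-3 + 0)) = 1385*(15/(-3)) = 1385*(15*(-⅓)) = 1385*(-5) = -6925)
Z(20*(-91), -1016)/B = (2226 + 7*(20*(-91)))/(-6925) = (2226 + 7*(-1820))*(-1/6925) = (2226 - 12740)*(-1/6925) = -10514*(-1/6925) = 10514/6925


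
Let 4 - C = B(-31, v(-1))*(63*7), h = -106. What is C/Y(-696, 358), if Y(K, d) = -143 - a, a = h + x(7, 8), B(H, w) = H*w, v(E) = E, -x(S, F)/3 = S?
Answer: 13667/16 ≈ 854.19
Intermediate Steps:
x(S, F) = -3*S
a = -127 (a = -106 - 3*7 = -106 - 21 = -127)
C = -13667 (C = 4 - (-31*(-1))*63*7 = 4 - 31*441 = 4 - 1*13671 = 4 - 13671 = -13667)
Y(K, d) = -16 (Y(K, d) = -143 - 1*(-127) = -143 + 127 = -16)
C/Y(-696, 358) = -13667/(-16) = -13667*(-1/16) = 13667/16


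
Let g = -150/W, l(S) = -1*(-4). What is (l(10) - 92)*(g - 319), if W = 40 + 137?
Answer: 1660648/59 ≈ 28147.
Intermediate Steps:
W = 177
l(S) = 4
g = -50/59 (g = -150/177 = -150*1/177 = -50/59 ≈ -0.84746)
(l(10) - 92)*(g - 319) = (4 - 92)*(-50/59 - 319) = -88*(-18871/59) = 1660648/59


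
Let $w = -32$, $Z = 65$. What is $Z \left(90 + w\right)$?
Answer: $3770$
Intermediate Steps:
$Z \left(90 + w\right) = 65 \left(90 - 32\right) = 65 \cdot 58 = 3770$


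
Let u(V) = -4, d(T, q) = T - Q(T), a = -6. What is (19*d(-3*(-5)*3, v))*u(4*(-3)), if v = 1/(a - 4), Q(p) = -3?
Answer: -3648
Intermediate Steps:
v = -⅒ (v = 1/(-6 - 4) = 1/(-10) = -⅒ ≈ -0.10000)
d(T, q) = 3 + T (d(T, q) = T - 1*(-3) = T + 3 = 3 + T)
(19*d(-3*(-5)*3, v))*u(4*(-3)) = (19*(3 - 3*(-5)*3))*(-4) = (19*(3 + 15*3))*(-4) = (19*(3 + 45))*(-4) = (19*48)*(-4) = 912*(-4) = -3648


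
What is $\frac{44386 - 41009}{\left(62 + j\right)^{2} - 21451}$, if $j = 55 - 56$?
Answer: $- \frac{3377}{17730} \approx -0.19047$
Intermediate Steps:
$j = -1$ ($j = 55 - 56 = -1$)
$\frac{44386 - 41009}{\left(62 + j\right)^{2} - 21451} = \frac{44386 - 41009}{\left(62 - 1\right)^{2} - 21451} = \frac{3377}{61^{2} - 21451} = \frac{3377}{3721 - 21451} = \frac{3377}{-17730} = 3377 \left(- \frac{1}{17730}\right) = - \frac{3377}{17730}$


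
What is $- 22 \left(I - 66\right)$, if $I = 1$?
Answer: $1430$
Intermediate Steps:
$- 22 \left(I - 66\right) = - 22 \left(1 - 66\right) = \left(-22\right) \left(-65\right) = 1430$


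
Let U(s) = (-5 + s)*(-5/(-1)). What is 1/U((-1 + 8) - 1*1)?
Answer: 1/5 ≈ 0.20000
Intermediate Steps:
U(s) = -25 + 5*s (U(s) = (-5 + s)*(-5*(-1)) = (-5 + s)*5 = -25 + 5*s)
1/U((-1 + 8) - 1*1) = 1/(-25 + 5*((-1 + 8) - 1*1)) = 1/(-25 + 5*(7 - 1)) = 1/(-25 + 5*6) = 1/(-25 + 30) = 1/5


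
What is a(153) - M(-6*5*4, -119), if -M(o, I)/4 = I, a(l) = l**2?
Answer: 22933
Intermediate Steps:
M(o, I) = -4*I
a(153) - M(-6*5*4, -119) = 153**2 - (-4)*(-119) = 23409 - 1*476 = 23409 - 476 = 22933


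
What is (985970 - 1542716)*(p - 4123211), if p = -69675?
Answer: 2334372508956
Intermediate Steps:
(985970 - 1542716)*(p - 4123211) = (985970 - 1542716)*(-69675 - 4123211) = -556746*(-4192886) = 2334372508956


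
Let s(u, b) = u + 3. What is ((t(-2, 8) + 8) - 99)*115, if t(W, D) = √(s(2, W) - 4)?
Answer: -10350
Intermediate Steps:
s(u, b) = 3 + u
t(W, D) = 1 (t(W, D) = √((3 + 2) - 4) = √(5 - 4) = √1 = 1)
((t(-2, 8) + 8) - 99)*115 = ((1 + 8) - 99)*115 = (9 - 99)*115 = -90*115 = -10350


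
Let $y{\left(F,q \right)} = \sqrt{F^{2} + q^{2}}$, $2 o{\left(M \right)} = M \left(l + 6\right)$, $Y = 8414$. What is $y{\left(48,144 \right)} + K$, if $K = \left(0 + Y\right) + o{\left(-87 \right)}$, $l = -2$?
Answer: $8240 + 48 \sqrt{10} \approx 8391.8$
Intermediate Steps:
$o{\left(M \right)} = 2 M$ ($o{\left(M \right)} = \frac{M \left(-2 + 6\right)}{2} = \frac{M 4}{2} = \frac{4 M}{2} = 2 M$)
$K = 8240$ ($K = \left(0 + 8414\right) + 2 \left(-87\right) = 8414 - 174 = 8240$)
$y{\left(48,144 \right)} + K = \sqrt{48^{2} + 144^{2}} + 8240 = \sqrt{2304 + 20736} + 8240 = \sqrt{23040} + 8240 = 48 \sqrt{10} + 8240 = 8240 + 48 \sqrt{10}$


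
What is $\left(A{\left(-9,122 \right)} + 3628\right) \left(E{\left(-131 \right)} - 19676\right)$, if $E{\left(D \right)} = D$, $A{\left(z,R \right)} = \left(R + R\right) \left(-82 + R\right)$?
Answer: $-265176116$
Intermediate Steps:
$A{\left(z,R \right)} = 2 R \left(-82 + R\right)$
$\left(A{\left(-9,122 \right)} + 3628\right) \left(E{\left(-131 \right)} - 19676\right) = \left(2 \cdot 122 \left(-82 + 122\right) + 3628\right) \left(-131 - 19676\right) = \left(2 \cdot 122 \cdot 40 + 3628\right) \left(-19807\right) = \left(9760 + 3628\right) \left(-19807\right) = 13388 \left(-19807\right) = -265176116$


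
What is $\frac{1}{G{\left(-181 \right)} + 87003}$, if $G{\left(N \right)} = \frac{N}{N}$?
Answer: $\frac{1}{87004} \approx 1.1494 \cdot 10^{-5}$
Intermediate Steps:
$G{\left(N \right)} = 1$
$\frac{1}{G{\left(-181 \right)} + 87003} = \frac{1}{1 + 87003} = \frac{1}{87004}$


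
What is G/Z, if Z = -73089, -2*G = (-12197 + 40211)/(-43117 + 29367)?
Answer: -4669/334991250 ≈ -1.3938e-5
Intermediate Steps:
G = 14007/13750 (G = -(-12197 + 40211)/(2*(-43117 + 29367)) = -14007/(-13750) = -14007*(-1)/13750 = -½*(-14007/6875) = 14007/13750 ≈ 1.0187)
G/Z = (14007/13750)/(-73089) = (14007/13750)*(-1/73089) = -4669/334991250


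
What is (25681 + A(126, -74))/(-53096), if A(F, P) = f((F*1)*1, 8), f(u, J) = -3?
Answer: -12839/26548 ≈ -0.48361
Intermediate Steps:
A(F, P) = -3
(25681 + A(126, -74))/(-53096) = (25681 - 3)/(-53096) = 25678*(-1/53096) = -12839/26548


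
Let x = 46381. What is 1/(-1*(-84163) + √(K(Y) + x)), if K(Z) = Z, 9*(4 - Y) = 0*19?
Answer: 84163/7083364184 - √46385/7083364184 ≈ 1.1851e-5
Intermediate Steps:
Y = 4 (Y = 4 - 0*19 = 4 - ⅑*0 = 4 + 0 = 4)
1/(-1*(-84163) + √(K(Y) + x)) = 1/(-1*(-84163) + √(4 + 46381)) = 1/(84163 + √46385)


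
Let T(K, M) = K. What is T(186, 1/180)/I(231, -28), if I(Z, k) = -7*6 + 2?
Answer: -93/20 ≈ -4.6500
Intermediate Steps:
I(Z, k) = -40 (I(Z, k) = -42 + 2 = -40)
T(186, 1/180)/I(231, -28) = 186/(-40) = 186*(-1/40) = -93/20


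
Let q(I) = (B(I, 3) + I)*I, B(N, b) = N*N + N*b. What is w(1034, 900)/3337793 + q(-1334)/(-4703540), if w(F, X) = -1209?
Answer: 394995721404889/784972144361 ≈ 503.20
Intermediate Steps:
B(N, b) = N**2 + N*b
q(I) = I*(I + I*(3 + I)) (q(I) = (I*(I + 3) + I)*I = (I*(3 + I) + I)*I = (I + I*(3 + I))*I = I*(I + I*(3 + I)))
w(1034, 900)/3337793 + q(-1334)/(-4703540) = -1209/3337793 + ((-1334)**2*(4 - 1334))/(-4703540) = -1209*1/3337793 + (1779556*(-1330))*(-1/4703540) = -1209/3337793 - 2366809480*(-1/4703540) = -1209/3337793 + 118340474/235177 = 394995721404889/784972144361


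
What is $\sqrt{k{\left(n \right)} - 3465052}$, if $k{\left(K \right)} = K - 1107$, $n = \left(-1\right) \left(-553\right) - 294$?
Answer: $30 i \sqrt{3851} \approx 1861.7 i$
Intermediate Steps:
$n = 259$ ($n = 553 - 294 = 259$)
$k{\left(K \right)} = -1107 + K$ ($k{\left(K \right)} = K - 1107 = -1107 + K$)
$\sqrt{k{\left(n \right)} - 3465052} = \sqrt{\left(-1107 + 259\right) - 3465052} = \sqrt{-848 - 3465052} = \sqrt{-3465900} = 30 i \sqrt{3851}$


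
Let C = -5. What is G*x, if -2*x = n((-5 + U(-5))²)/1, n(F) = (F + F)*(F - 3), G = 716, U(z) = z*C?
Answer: -113700800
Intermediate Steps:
U(z) = -5*z (U(z) = z*(-5) = -5*z)
n(F) = 2*F*(-3 + F) (n(F) = (2*F)*(-3 + F) = 2*F*(-3 + F))
x = -158800 (x = -2*(-5 - 5*(-5))²*(-3 + (-5 - 5*(-5))²)/(2*1) = -2*(-5 + 25)²*(-3 + (-5 + 25)²)/2 = -2*20²*(-3 + 20²)/2 = -2*400*(-3 + 400)/2 = -2*400*397/2 = -158800 ≈ -1.5880e+5)
G*x = 716*(-158800) = -113700800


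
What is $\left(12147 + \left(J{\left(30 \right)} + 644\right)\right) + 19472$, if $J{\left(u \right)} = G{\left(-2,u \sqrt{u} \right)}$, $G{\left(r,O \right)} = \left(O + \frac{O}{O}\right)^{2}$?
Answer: $59264 + 60 \sqrt{30} \approx 59593.0$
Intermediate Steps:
$G{\left(r,O \right)} = \left(1 + O\right)^{2}$ ($G{\left(r,O \right)} = \left(O + 1\right)^{2} = \left(1 + O\right)^{2}$)
$J{\left(u \right)} = \left(1 + u^{\frac{3}{2}}\right)^{2}$ ($J{\left(u \right)} = \left(1 + u \sqrt{u}\right)^{2} = \left(1 + u^{\frac{3}{2}}\right)^{2}$)
$\left(12147 + \left(J{\left(30 \right)} + 644\right)\right) + 19472 = \left(12147 + \left(\left(1 + 30^{\frac{3}{2}}\right)^{2} + 644\right)\right) + 19472 = \left(12147 + \left(\left(1 + 30 \sqrt{30}\right)^{2} + 644\right)\right) + 19472 = \left(12147 + \left(644 + \left(1 + 30 \sqrt{30}\right)^{2}\right)\right) + 19472 = \left(12791 + \left(1 + 30 \sqrt{30}\right)^{2}\right) + 19472 = 32263 + \left(1 + 30 \sqrt{30}\right)^{2}$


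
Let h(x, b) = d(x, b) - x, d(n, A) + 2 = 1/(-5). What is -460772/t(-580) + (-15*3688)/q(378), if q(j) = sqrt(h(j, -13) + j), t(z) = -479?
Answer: 460772/479 + 55320*I*sqrt(55)/11 ≈ 961.95 + 37297.0*I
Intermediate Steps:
d(n, A) = -11/5 (d(n, A) = -2 + 1/(-5) = -2 - 1/5 = -11/5)
h(x, b) = -11/5 - x
q(j) = I*sqrt(55)/5 (q(j) = sqrt((-11/5 - j) + j) = sqrt(-11/5) = I*sqrt(55)/5)
-460772/t(-580) + (-15*3688)/q(378) = -460772/(-479) + (-15*3688)/((I*sqrt(55)/5)) = -460772*(-1/479) - (-55320)*I*sqrt(55)/11 = 460772/479 + 55320*I*sqrt(55)/11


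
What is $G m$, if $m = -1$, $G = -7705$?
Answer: $7705$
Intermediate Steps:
$G m = \left(-7705\right) \left(-1\right) = 7705$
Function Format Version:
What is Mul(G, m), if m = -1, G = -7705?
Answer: 7705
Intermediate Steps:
Mul(G, m) = Mul(-7705, -1) = 7705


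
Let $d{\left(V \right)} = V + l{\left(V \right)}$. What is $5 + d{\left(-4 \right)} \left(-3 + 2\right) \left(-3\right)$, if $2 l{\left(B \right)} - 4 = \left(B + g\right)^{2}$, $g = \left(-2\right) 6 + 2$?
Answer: $293$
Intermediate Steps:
$g = -10$ ($g = -12 + 2 = -10$)
$l{\left(B \right)} = 2 + \frac{\left(-10 + B\right)^{2}}{2}$ ($l{\left(B \right)} = 2 + \frac{\left(B - 10\right)^{2}}{2} = 2 + \frac{\left(-10 + B\right)^{2}}{2}$)
$d{\left(V \right)} = 2 + V + \frac{\left(-10 + V\right)^{2}}{2}$ ($d{\left(V \right)} = V + \left(2 + \frac{\left(-10 + V\right)^{2}}{2}\right) = 2 + V + \frac{\left(-10 + V\right)^{2}}{2}$)
$5 + d{\left(-4 \right)} \left(-3 + 2\right) \left(-3\right) = 5 + \left(52 + \frac{\left(-4\right)^{2}}{2} - -36\right) \left(-3 + 2\right) \left(-3\right) = 5 + \left(52 + \frac{1}{2} \cdot 16 + 36\right) \left(\left(-1\right) \left(-3\right)\right) = 5 + \left(52 + 8 + 36\right) 3 = 5 + 96 \cdot 3 = 5 + 288 = 293$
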